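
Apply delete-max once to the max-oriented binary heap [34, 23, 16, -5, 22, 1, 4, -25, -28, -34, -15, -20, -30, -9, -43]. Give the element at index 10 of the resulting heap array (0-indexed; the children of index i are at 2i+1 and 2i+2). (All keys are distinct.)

remove root 34; move last element -43 to root → [-43, 23, 16, -5, 22, 1, 4, -25, -28, -34, -15, -20, -30, -9]
-43 vs larger child 23 at index 1, swap → [23, -43, 16, -5, 22, 1, 4, -25, -28, -34, -15, -20, -30, -9]
-43 vs larger child 22 at index 4, swap → [23, 22, 16, -5, -43, 1, 4, -25, -28, -34, -15, -20, -30, -9]
-43 vs larger child -15 at index 10, swap → [23, 22, 16, -5, -15, 1, 4, -25, -28, -34, -43, -20, -30, -9]
resulting array: [23, 22, 16, -5, -15, 1, 4, -25, -28, -34, -43, -20, -30, -9]

-43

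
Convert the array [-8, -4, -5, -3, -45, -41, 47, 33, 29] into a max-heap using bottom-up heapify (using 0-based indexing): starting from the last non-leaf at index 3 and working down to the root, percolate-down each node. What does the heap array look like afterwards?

[47, 33, -5, 29, -45, -41, -8, -3, -4]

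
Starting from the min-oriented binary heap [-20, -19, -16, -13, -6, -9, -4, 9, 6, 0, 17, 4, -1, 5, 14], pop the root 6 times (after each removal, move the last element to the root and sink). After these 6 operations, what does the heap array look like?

extract-min #1 returns -20:
  remove root -20; move last element 14 to root → [14, -19, -16, -13, -6, -9, -4, 9, 6, 0, 17, 4, -1, 5]
  14 vs smaller child -19 at index 1, swap → [-19, 14, -16, -13, -6, -9, -4, 9, 6, 0, 17, 4, -1, 5]
  14 vs smaller child -13 at index 3, swap → [-19, -13, -16, 14, -6, -9, -4, 9, 6, 0, 17, 4, -1, 5]
  14 vs smaller child 6 at index 8, swap → [-19, -13, -16, 6, -6, -9, -4, 9, 14, 0, 17, 4, -1, 5]
extract-min #2 returns -19:
  remove root -19; move last element 5 to root → [5, -13, -16, 6, -6, -9, -4, 9, 14, 0, 17, 4, -1]
  5 vs smaller child -16 at index 2, swap → [-16, -13, 5, 6, -6, -9, -4, 9, 14, 0, 17, 4, -1]
  5 vs smaller child -9 at index 5, swap → [-16, -13, -9, 6, -6, 5, -4, 9, 14, 0, 17, 4, -1]
  5 vs smaller child -1 at index 12, swap → [-16, -13, -9, 6, -6, -1, -4, 9, 14, 0, 17, 4, 5]
extract-min #3 returns -16:
  remove root -16; move last element 5 to root → [5, -13, -9, 6, -6, -1, -4, 9, 14, 0, 17, 4]
  5 vs smaller child -13 at index 1, swap → [-13, 5, -9, 6, -6, -1, -4, 9, 14, 0, 17, 4]
  5 vs smaller child -6 at index 4, swap → [-13, -6, -9, 6, 5, -1, -4, 9, 14, 0, 17, 4]
  5 vs smaller child 0 at index 9, swap → [-13, -6, -9, 6, 0, -1, -4, 9, 14, 5, 17, 4]
extract-min #4 returns -13:
  remove root -13; move last element 4 to root → [4, -6, -9, 6, 0, -1, -4, 9, 14, 5, 17]
  4 vs smaller child -9 at index 2, swap → [-9, -6, 4, 6, 0, -1, -4, 9, 14, 5, 17]
  4 vs smaller child -4 at index 6, swap → [-9, -6, -4, 6, 0, -1, 4, 9, 14, 5, 17]
extract-min #5 returns -9:
  remove root -9; move last element 17 to root → [17, -6, -4, 6, 0, -1, 4, 9, 14, 5]
  17 vs smaller child -6 at index 1, swap → [-6, 17, -4, 6, 0, -1, 4, 9, 14, 5]
  17 vs smaller child 0 at index 4, swap → [-6, 0, -4, 6, 17, -1, 4, 9, 14, 5]
  17 vs only child 5 at index 9, swap → [-6, 0, -4, 6, 5, -1, 4, 9, 14, 17]
extract-min #6 returns -6:
  remove root -6; move last element 17 to root → [17, 0, -4, 6, 5, -1, 4, 9, 14]
  17 vs smaller child -4 at index 2, swap → [-4, 0, 17, 6, 5, -1, 4, 9, 14]
  17 vs smaller child -1 at index 5, swap → [-4, 0, -1, 6, 5, 17, 4, 9, 14]

[-4, 0, -1, 6, 5, 17, 4, 9, 14]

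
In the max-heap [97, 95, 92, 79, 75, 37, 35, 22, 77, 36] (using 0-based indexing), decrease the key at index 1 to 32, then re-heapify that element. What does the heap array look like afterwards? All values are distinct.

[97, 79, 92, 77, 75, 37, 35, 22, 32, 36]

set index 1 from 95 to 32 → [97, 32, 92, 79, 75, 37, 35, 22, 77, 36]
32 vs larger child 79 at index 3, swap → [97, 79, 92, 32, 75, 37, 35, 22, 77, 36]
32 vs larger child 77 at index 8, swap → [97, 79, 92, 77, 75, 37, 35, 22, 32, 36]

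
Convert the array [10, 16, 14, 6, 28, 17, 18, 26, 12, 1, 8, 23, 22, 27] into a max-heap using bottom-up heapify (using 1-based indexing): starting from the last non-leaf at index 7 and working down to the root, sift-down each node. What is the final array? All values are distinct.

[28, 26, 27, 12, 16, 23, 18, 6, 10, 1, 8, 17, 22, 14]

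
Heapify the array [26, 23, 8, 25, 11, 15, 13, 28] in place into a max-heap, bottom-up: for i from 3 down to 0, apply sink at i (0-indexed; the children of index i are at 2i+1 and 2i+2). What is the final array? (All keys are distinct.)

[28, 26, 15, 25, 11, 8, 13, 23]

sift down from index 3:
  25 vs only child 28 at index 7, swap → [26, 23, 8, 28, 11, 15, 13, 25]
sift down from index 2:
  8 vs larger child 15 at index 5, swap → [26, 23, 15, 28, 11, 8, 13, 25]
sift down from index 1:
  23 vs larger child 28 at index 3, swap → [26, 28, 15, 23, 11, 8, 13, 25]
  23 vs only child 25 at index 7, swap → [26, 28, 15, 25, 11, 8, 13, 23]
sift down from index 0:
  26 vs larger child 28 at index 1, swap → [28, 26, 15, 25, 11, 8, 13, 23]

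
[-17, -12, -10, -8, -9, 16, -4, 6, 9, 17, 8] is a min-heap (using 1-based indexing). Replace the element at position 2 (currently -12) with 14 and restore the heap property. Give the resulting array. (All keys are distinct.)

[-17, -9, -10, -8, 8, 16, -4, 6, 9, 17, 14]

set index 2 from -12 to 14 → [-17, 14, -10, -8, -9, 16, -4, 6, 9, 17, 8]
14 vs smaller child -9 at index 5, swap → [-17, -9, -10, -8, 14, 16, -4, 6, 9, 17, 8]
14 vs smaller child 8 at index 11, swap → [-17, -9, -10, -8, 8, 16, -4, 6, 9, 17, 14]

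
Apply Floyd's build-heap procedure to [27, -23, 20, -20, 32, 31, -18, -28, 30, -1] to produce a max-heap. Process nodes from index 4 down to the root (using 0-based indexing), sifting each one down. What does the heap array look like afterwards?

sift down from index 4: already satisfies heap property
sift down from index 3:
  -20 vs larger child 30 at index 8, swap → [27, -23, 20, 30, 32, 31, -18, -28, -20, -1]
sift down from index 2:
  20 vs larger child 31 at index 5, swap → [27, -23, 31, 30, 32, 20, -18, -28, -20, -1]
sift down from index 1:
  -23 vs larger child 32 at index 4, swap → [27, 32, 31, 30, -23, 20, -18, -28, -20, -1]
  -23 vs only child -1 at index 9, swap → [27, 32, 31, 30, -1, 20, -18, -28, -20, -23]
sift down from index 0:
  27 vs larger child 32 at index 1, swap → [32, 27, 31, 30, -1, 20, -18, -28, -20, -23]
  27 vs larger child 30 at index 3, swap → [32, 30, 31, 27, -1, 20, -18, -28, -20, -23]

[32, 30, 31, 27, -1, 20, -18, -28, -20, -23]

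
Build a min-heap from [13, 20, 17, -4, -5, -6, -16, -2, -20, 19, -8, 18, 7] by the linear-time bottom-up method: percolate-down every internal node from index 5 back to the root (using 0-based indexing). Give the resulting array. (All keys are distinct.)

[-20, -8, -16, -4, -5, -6, 17, -2, 20, 19, 13, 18, 7]

sift down from index 5: already satisfies heap property
sift down from index 4:
  -5 vs smaller child -8 at index 10, swap → [13, 20, 17, -4, -8, -6, -16, -2, -20, 19, -5, 18, 7]
sift down from index 3:
  -4 vs smaller child -20 at index 8, swap → [13, 20, 17, -20, -8, -6, -16, -2, -4, 19, -5, 18, 7]
sift down from index 2:
  17 vs smaller child -16 at index 6, swap → [13, 20, -16, -20, -8, -6, 17, -2, -4, 19, -5, 18, 7]
sift down from index 1:
  20 vs smaller child -20 at index 3, swap → [13, -20, -16, 20, -8, -6, 17, -2, -4, 19, -5, 18, 7]
  20 vs smaller child -4 at index 8, swap → [13, -20, -16, -4, -8, -6, 17, -2, 20, 19, -5, 18, 7]
sift down from index 0:
  13 vs smaller child -20 at index 1, swap → [-20, 13, -16, -4, -8, -6, 17, -2, 20, 19, -5, 18, 7]
  13 vs smaller child -8 at index 4, swap → [-20, -8, -16, -4, 13, -6, 17, -2, 20, 19, -5, 18, 7]
  13 vs smaller child -5 at index 10, swap → [-20, -8, -16, -4, -5, -6, 17, -2, 20, 19, 13, 18, 7]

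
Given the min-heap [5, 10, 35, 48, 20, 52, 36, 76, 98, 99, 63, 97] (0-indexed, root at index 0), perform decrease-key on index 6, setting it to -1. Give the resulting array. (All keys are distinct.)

set index 6 from 36 to -1 → [5, 10, 35, 48, 20, 52, -1, 76, 98, 99, 63, 97]
-1 < parent 35 at index 2, swap → [5, 10, -1, 48, 20, 52, 35, 76, 98, 99, 63, 97]
-1 < parent 5 at index 0, swap → [-1, 10, 5, 48, 20, 52, 35, 76, 98, 99, 63, 97]

[-1, 10, 5, 48, 20, 52, 35, 76, 98, 99, 63, 97]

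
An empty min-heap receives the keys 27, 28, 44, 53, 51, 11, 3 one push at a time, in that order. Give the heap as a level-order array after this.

Insert 27:
  append 27 at index 0 → [27] (no swap needed)
Insert 28:
  append 28 at index 1 → [27, 28] (no swap needed)
Insert 44:
  append 44 at index 2 → [27, 28, 44] (no swap needed)
Insert 53:
  append 53 at index 3 → [27, 28, 44, 53] (no swap needed)
Insert 51:
  append 51 at index 4 → [27, 28, 44, 53, 51] (no swap needed)
Insert 11:
  append 11 at index 5 → [27, 28, 44, 53, 51, 11]
  11 < parent 44 at index 2, swap → [27, 28, 11, 53, 51, 44]
  11 < parent 27 at index 0, swap → [11, 28, 27, 53, 51, 44]
Insert 3:
  append 3 at index 6 → [11, 28, 27, 53, 51, 44, 3]
  3 < parent 27 at index 2, swap → [11, 28, 3, 53, 51, 44, 27]
  3 < parent 11 at index 0, swap → [3, 28, 11, 53, 51, 44, 27]

[3, 28, 11, 53, 51, 44, 27]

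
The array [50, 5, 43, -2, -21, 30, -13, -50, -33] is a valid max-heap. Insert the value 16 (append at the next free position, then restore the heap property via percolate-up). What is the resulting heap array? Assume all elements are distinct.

[50, 16, 43, -2, 5, 30, -13, -50, -33, -21]

append 16 at index 9 → [50, 5, 43, -2, -21, 30, -13, -50, -33, 16]
16 > parent -21 at index 4, swap → [50, 5, 43, -2, 16, 30, -13, -50, -33, -21]
16 > parent 5 at index 1, swap → [50, 16, 43, -2, 5, 30, -13, -50, -33, -21]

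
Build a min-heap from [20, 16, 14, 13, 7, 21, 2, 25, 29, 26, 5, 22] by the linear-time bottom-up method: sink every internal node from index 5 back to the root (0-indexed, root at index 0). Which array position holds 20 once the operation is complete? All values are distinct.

6

sift down from index 5: already satisfies heap property
sift down from index 4:
  7 vs smaller child 5 at index 10, swap → [20, 16, 14, 13, 5, 21, 2, 25, 29, 26, 7, 22]
sift down from index 3: already satisfies heap property
sift down from index 2:
  14 vs smaller child 2 at index 6, swap → [20, 16, 2, 13, 5, 21, 14, 25, 29, 26, 7, 22]
sift down from index 1:
  16 vs smaller child 5 at index 4, swap → [20, 5, 2, 13, 16, 21, 14, 25, 29, 26, 7, 22]
  16 vs smaller child 7 at index 10, swap → [20, 5, 2, 13, 7, 21, 14, 25, 29, 26, 16, 22]
sift down from index 0:
  20 vs smaller child 2 at index 2, swap → [2, 5, 20, 13, 7, 21, 14, 25, 29, 26, 16, 22]
  20 vs smaller child 14 at index 6, swap → [2, 5, 14, 13, 7, 21, 20, 25, 29, 26, 16, 22]
resulting array: [2, 5, 14, 13, 7, 21, 20, 25, 29, 26, 16, 22]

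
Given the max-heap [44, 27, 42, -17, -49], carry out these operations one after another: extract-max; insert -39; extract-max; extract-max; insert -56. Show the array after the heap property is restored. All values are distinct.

[-17, -39, -49, -56]

extract-max → returns 44:
  remove root 44; move last element -49 to root → [-49, 27, 42, -17]
  -49 vs larger child 42 at index 2, swap → [42, 27, -49, -17]
insert -39:
  append -39 at index 4 → [42, 27, -49, -17, -39] (no swap needed)
extract-max → returns 42:
  remove root 42; move last element -39 to root → [-39, 27, -49, -17]
  -39 vs larger child 27 at index 1, swap → [27, -39, -49, -17]
  -39 vs only child -17 at index 3, swap → [27, -17, -49, -39]
extract-max → returns 27:
  remove root 27; move last element -39 to root → [-39, -17, -49]
  -39 vs larger child -17 at index 1, swap → [-17, -39, -49]
insert -56:
  append -56 at index 3 → [-17, -39, -49, -56] (no swap needed)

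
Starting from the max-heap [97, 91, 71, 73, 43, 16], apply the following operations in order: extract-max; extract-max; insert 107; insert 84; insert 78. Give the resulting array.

extract-max → returns 97:
  remove root 97; move last element 16 to root → [16, 91, 71, 73, 43]
  16 vs larger child 91 at index 1, swap → [91, 16, 71, 73, 43]
  16 vs larger child 73 at index 3, swap → [91, 73, 71, 16, 43]
extract-max → returns 91:
  remove root 91; move last element 43 to root → [43, 73, 71, 16]
  43 vs larger child 73 at index 1, swap → [73, 43, 71, 16]
insert 107:
  append 107 at index 4 → [73, 43, 71, 16, 107]
  107 > parent 43 at index 1, swap → [73, 107, 71, 16, 43]
  107 > parent 73 at index 0, swap → [107, 73, 71, 16, 43]
insert 84:
  append 84 at index 5 → [107, 73, 71, 16, 43, 84]
  84 > parent 71 at index 2, swap → [107, 73, 84, 16, 43, 71]
insert 78:
  append 78 at index 6 → [107, 73, 84, 16, 43, 71, 78] (no swap needed)

[107, 73, 84, 16, 43, 71, 78]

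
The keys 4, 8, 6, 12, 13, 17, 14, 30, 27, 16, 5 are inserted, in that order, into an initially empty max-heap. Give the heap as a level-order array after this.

[30, 27, 14, 17, 16, 6, 13, 4, 12, 8, 5]

Insert 4:
  append 4 at index 0 → [4] (no swap needed)
Insert 8:
  append 8 at index 1 → [4, 8]
  8 > parent 4 at index 0, swap → [8, 4]
Insert 6:
  append 6 at index 2 → [8, 4, 6] (no swap needed)
Insert 12:
  append 12 at index 3 → [8, 4, 6, 12]
  12 > parent 4 at index 1, swap → [8, 12, 6, 4]
  12 > parent 8 at index 0, swap → [12, 8, 6, 4]
Insert 13:
  append 13 at index 4 → [12, 8, 6, 4, 13]
  13 > parent 8 at index 1, swap → [12, 13, 6, 4, 8]
  13 > parent 12 at index 0, swap → [13, 12, 6, 4, 8]
Insert 17:
  append 17 at index 5 → [13, 12, 6, 4, 8, 17]
  17 > parent 6 at index 2, swap → [13, 12, 17, 4, 8, 6]
  17 > parent 13 at index 0, swap → [17, 12, 13, 4, 8, 6]
Insert 14:
  append 14 at index 6 → [17, 12, 13, 4, 8, 6, 14]
  14 > parent 13 at index 2, swap → [17, 12, 14, 4, 8, 6, 13]
Insert 30:
  append 30 at index 7 → [17, 12, 14, 4, 8, 6, 13, 30]
  30 > parent 4 at index 3, swap → [17, 12, 14, 30, 8, 6, 13, 4]
  30 > parent 12 at index 1, swap → [17, 30, 14, 12, 8, 6, 13, 4]
  30 > parent 17 at index 0, swap → [30, 17, 14, 12, 8, 6, 13, 4]
Insert 27:
  append 27 at index 8 → [30, 17, 14, 12, 8, 6, 13, 4, 27]
  27 > parent 12 at index 3, swap → [30, 17, 14, 27, 8, 6, 13, 4, 12]
  27 > parent 17 at index 1, swap → [30, 27, 14, 17, 8, 6, 13, 4, 12]
Insert 16:
  append 16 at index 9 → [30, 27, 14, 17, 8, 6, 13, 4, 12, 16]
  16 > parent 8 at index 4, swap → [30, 27, 14, 17, 16, 6, 13, 4, 12, 8]
Insert 5:
  append 5 at index 10 → [30, 27, 14, 17, 16, 6, 13, 4, 12, 8, 5] (no swap needed)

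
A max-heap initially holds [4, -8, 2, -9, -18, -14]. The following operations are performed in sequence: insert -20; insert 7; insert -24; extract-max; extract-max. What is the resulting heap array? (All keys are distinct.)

insert -20:
  append -20 at index 6 → [4, -8, 2, -9, -18, -14, -20] (no swap needed)
insert 7:
  append 7 at index 7 → [4, -8, 2, -9, -18, -14, -20, 7]
  7 > parent -9 at index 3, swap → [4, -8, 2, 7, -18, -14, -20, -9]
  7 > parent -8 at index 1, swap → [4, 7, 2, -8, -18, -14, -20, -9]
  7 > parent 4 at index 0, swap → [7, 4, 2, -8, -18, -14, -20, -9]
insert -24:
  append -24 at index 8 → [7, 4, 2, -8, -18, -14, -20, -9, -24] (no swap needed)
extract-max → returns 7:
  remove root 7; move last element -24 to root → [-24, 4, 2, -8, -18, -14, -20, -9]
  -24 vs larger child 4 at index 1, swap → [4, -24, 2, -8, -18, -14, -20, -9]
  -24 vs larger child -8 at index 3, swap → [4, -8, 2, -24, -18, -14, -20, -9]
  -24 vs only child -9 at index 7, swap → [4, -8, 2, -9, -18, -14, -20, -24]
extract-max → returns 4:
  remove root 4; move last element -24 to root → [-24, -8, 2, -9, -18, -14, -20]
  -24 vs larger child 2 at index 2, swap → [2, -8, -24, -9, -18, -14, -20]
  -24 vs larger child -14 at index 5, swap → [2, -8, -14, -9, -18, -24, -20]

[2, -8, -14, -9, -18, -24, -20]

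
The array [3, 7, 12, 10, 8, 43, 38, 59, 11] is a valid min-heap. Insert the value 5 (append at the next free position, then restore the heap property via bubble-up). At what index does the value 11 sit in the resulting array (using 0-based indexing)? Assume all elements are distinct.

append 5 at index 9 → [3, 7, 12, 10, 8, 43, 38, 59, 11, 5]
5 < parent 8 at index 4, swap → [3, 7, 12, 10, 5, 43, 38, 59, 11, 8]
5 < parent 7 at index 1, swap → [3, 5, 12, 10, 7, 43, 38, 59, 11, 8]
resulting array: [3, 5, 12, 10, 7, 43, 38, 59, 11, 8]

8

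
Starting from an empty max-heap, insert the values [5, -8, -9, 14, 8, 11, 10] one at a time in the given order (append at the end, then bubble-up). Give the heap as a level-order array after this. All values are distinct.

[14, 8, 11, -8, 5, -9, 10]

Insert 5:
  append 5 at index 0 → [5] (no swap needed)
Insert -8:
  append -8 at index 1 → [5, -8] (no swap needed)
Insert -9:
  append -9 at index 2 → [5, -8, -9] (no swap needed)
Insert 14:
  append 14 at index 3 → [5, -8, -9, 14]
  14 > parent -8 at index 1, swap → [5, 14, -9, -8]
  14 > parent 5 at index 0, swap → [14, 5, -9, -8]
Insert 8:
  append 8 at index 4 → [14, 5, -9, -8, 8]
  8 > parent 5 at index 1, swap → [14, 8, -9, -8, 5]
Insert 11:
  append 11 at index 5 → [14, 8, -9, -8, 5, 11]
  11 > parent -9 at index 2, swap → [14, 8, 11, -8, 5, -9]
Insert 10:
  append 10 at index 6 → [14, 8, 11, -8, 5, -9, 10] (no swap needed)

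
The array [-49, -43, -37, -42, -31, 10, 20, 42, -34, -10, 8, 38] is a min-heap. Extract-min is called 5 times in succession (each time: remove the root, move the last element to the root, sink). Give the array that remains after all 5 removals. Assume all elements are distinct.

[-31, 8, -10, 42, 38, 10, 20]

extract-min #1 returns -49:
  remove root -49; move last element 38 to root → [38, -43, -37, -42, -31, 10, 20, 42, -34, -10, 8]
  38 vs smaller child -43 at index 1, swap → [-43, 38, -37, -42, -31, 10, 20, 42, -34, -10, 8]
  38 vs smaller child -42 at index 3, swap → [-43, -42, -37, 38, -31, 10, 20, 42, -34, -10, 8]
  38 vs smaller child -34 at index 8, swap → [-43, -42, -37, -34, -31, 10, 20, 42, 38, -10, 8]
extract-min #2 returns -43:
  remove root -43; move last element 8 to root → [8, -42, -37, -34, -31, 10, 20, 42, 38, -10]
  8 vs smaller child -42 at index 1, swap → [-42, 8, -37, -34, -31, 10, 20, 42, 38, -10]
  8 vs smaller child -34 at index 3, swap → [-42, -34, -37, 8, -31, 10, 20, 42, 38, -10]
extract-min #3 returns -42:
  remove root -42; move last element -10 to root → [-10, -34, -37, 8, -31, 10, 20, 42, 38]
  -10 vs smaller child -37 at index 2, swap → [-37, -34, -10, 8, -31, 10, 20, 42, 38]
extract-min #4 returns -37:
  remove root -37; move last element 38 to root → [38, -34, -10, 8, -31, 10, 20, 42]
  38 vs smaller child -34 at index 1, swap → [-34, 38, -10, 8, -31, 10, 20, 42]
  38 vs smaller child -31 at index 4, swap → [-34, -31, -10, 8, 38, 10, 20, 42]
extract-min #5 returns -34:
  remove root -34; move last element 42 to root → [42, -31, -10, 8, 38, 10, 20]
  42 vs smaller child -31 at index 1, swap → [-31, 42, -10, 8, 38, 10, 20]
  42 vs smaller child 8 at index 3, swap → [-31, 8, -10, 42, 38, 10, 20]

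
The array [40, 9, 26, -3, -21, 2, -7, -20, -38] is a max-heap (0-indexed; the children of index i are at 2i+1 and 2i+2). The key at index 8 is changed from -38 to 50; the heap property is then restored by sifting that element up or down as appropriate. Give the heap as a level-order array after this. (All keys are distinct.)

[50, 40, 26, 9, -21, 2, -7, -20, -3]

set index 8 from -38 to 50 → [40, 9, 26, -3, -21, 2, -7, -20, 50]
50 > parent -3 at index 3, swap → [40, 9, 26, 50, -21, 2, -7, -20, -3]
50 > parent 9 at index 1, swap → [40, 50, 26, 9, -21, 2, -7, -20, -3]
50 > parent 40 at index 0, swap → [50, 40, 26, 9, -21, 2, -7, -20, -3]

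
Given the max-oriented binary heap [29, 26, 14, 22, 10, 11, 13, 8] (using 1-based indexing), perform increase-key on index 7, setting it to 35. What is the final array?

[35, 26, 29, 22, 10, 11, 14, 8]

set index 7 from 13 to 35 → [29, 26, 14, 22, 10, 11, 35, 8]
35 > parent 14 at index 3, swap → [29, 26, 35, 22, 10, 11, 14, 8]
35 > parent 29 at index 1, swap → [35, 26, 29, 22, 10, 11, 14, 8]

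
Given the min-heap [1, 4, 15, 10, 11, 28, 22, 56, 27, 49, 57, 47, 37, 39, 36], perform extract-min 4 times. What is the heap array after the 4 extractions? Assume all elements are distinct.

extract-min #1 returns 1:
  remove root 1; move last element 36 to root → [36, 4, 15, 10, 11, 28, 22, 56, 27, 49, 57, 47, 37, 39]
  36 vs smaller child 4 at index 1, swap → [4, 36, 15, 10, 11, 28, 22, 56, 27, 49, 57, 47, 37, 39]
  36 vs smaller child 10 at index 3, swap → [4, 10, 15, 36, 11, 28, 22, 56, 27, 49, 57, 47, 37, 39]
  36 vs smaller child 27 at index 8, swap → [4, 10, 15, 27, 11, 28, 22, 56, 36, 49, 57, 47, 37, 39]
extract-min #2 returns 4:
  remove root 4; move last element 39 to root → [39, 10, 15, 27, 11, 28, 22, 56, 36, 49, 57, 47, 37]
  39 vs smaller child 10 at index 1, swap → [10, 39, 15, 27, 11, 28, 22, 56, 36, 49, 57, 47, 37]
  39 vs smaller child 11 at index 4, swap → [10, 11, 15, 27, 39, 28, 22, 56, 36, 49, 57, 47, 37]
extract-min #3 returns 10:
  remove root 10; move last element 37 to root → [37, 11, 15, 27, 39, 28, 22, 56, 36, 49, 57, 47]
  37 vs smaller child 11 at index 1, swap → [11, 37, 15, 27, 39, 28, 22, 56, 36, 49, 57, 47]
  37 vs smaller child 27 at index 3, swap → [11, 27, 15, 37, 39, 28, 22, 56, 36, 49, 57, 47]
  37 vs smaller child 36 at index 8, swap → [11, 27, 15, 36, 39, 28, 22, 56, 37, 49, 57, 47]
extract-min #4 returns 11:
  remove root 11; move last element 47 to root → [47, 27, 15, 36, 39, 28, 22, 56, 37, 49, 57]
  47 vs smaller child 15 at index 2, swap → [15, 27, 47, 36, 39, 28, 22, 56, 37, 49, 57]
  47 vs smaller child 22 at index 6, swap → [15, 27, 22, 36, 39, 28, 47, 56, 37, 49, 57]

[15, 27, 22, 36, 39, 28, 47, 56, 37, 49, 57]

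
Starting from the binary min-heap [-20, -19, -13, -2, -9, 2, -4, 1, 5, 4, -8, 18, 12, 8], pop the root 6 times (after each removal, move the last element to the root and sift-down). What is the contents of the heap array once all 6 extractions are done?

extract-min #1 returns -20:
  remove root -20; move last element 8 to root → [8, -19, -13, -2, -9, 2, -4, 1, 5, 4, -8, 18, 12]
  8 vs smaller child -19 at index 1, swap → [-19, 8, -13, -2, -9, 2, -4, 1, 5, 4, -8, 18, 12]
  8 vs smaller child -9 at index 4, swap → [-19, -9, -13, -2, 8, 2, -4, 1, 5, 4, -8, 18, 12]
  8 vs smaller child -8 at index 10, swap → [-19, -9, -13, -2, -8, 2, -4, 1, 5, 4, 8, 18, 12]
extract-min #2 returns -19:
  remove root -19; move last element 12 to root → [12, -9, -13, -2, -8, 2, -4, 1, 5, 4, 8, 18]
  12 vs smaller child -13 at index 2, swap → [-13, -9, 12, -2, -8, 2, -4, 1, 5, 4, 8, 18]
  12 vs smaller child -4 at index 6, swap → [-13, -9, -4, -2, -8, 2, 12, 1, 5, 4, 8, 18]
extract-min #3 returns -13:
  remove root -13; move last element 18 to root → [18, -9, -4, -2, -8, 2, 12, 1, 5, 4, 8]
  18 vs smaller child -9 at index 1, swap → [-9, 18, -4, -2, -8, 2, 12, 1, 5, 4, 8]
  18 vs smaller child -8 at index 4, swap → [-9, -8, -4, -2, 18, 2, 12, 1, 5, 4, 8]
  18 vs smaller child 4 at index 9, swap → [-9, -8, -4, -2, 4, 2, 12, 1, 5, 18, 8]
extract-min #4 returns -9:
  remove root -9; move last element 8 to root → [8, -8, -4, -2, 4, 2, 12, 1, 5, 18]
  8 vs smaller child -8 at index 1, swap → [-8, 8, -4, -2, 4, 2, 12, 1, 5, 18]
  8 vs smaller child -2 at index 3, swap → [-8, -2, -4, 8, 4, 2, 12, 1, 5, 18]
  8 vs smaller child 1 at index 7, swap → [-8, -2, -4, 1, 4, 2, 12, 8, 5, 18]
extract-min #5 returns -8:
  remove root -8; move last element 18 to root → [18, -2, -4, 1, 4, 2, 12, 8, 5]
  18 vs smaller child -4 at index 2, swap → [-4, -2, 18, 1, 4, 2, 12, 8, 5]
  18 vs smaller child 2 at index 5, swap → [-4, -2, 2, 1, 4, 18, 12, 8, 5]
extract-min #6 returns -4:
  remove root -4; move last element 5 to root → [5, -2, 2, 1, 4, 18, 12, 8]
  5 vs smaller child -2 at index 1, swap → [-2, 5, 2, 1, 4, 18, 12, 8]
  5 vs smaller child 1 at index 3, swap → [-2, 1, 2, 5, 4, 18, 12, 8]

[-2, 1, 2, 5, 4, 18, 12, 8]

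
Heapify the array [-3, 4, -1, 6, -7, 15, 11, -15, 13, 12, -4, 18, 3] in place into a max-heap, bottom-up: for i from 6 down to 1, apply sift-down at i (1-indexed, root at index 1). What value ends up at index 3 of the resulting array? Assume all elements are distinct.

15

sift down from index 6:
  15 vs larger child 18 at index 12, swap → [-3, 4, -1, 6, -7, 18, 11, -15, 13, 12, -4, 15, 3]
sift down from index 5:
  -7 vs larger child 12 at index 10, swap → [-3, 4, -1, 6, 12, 18, 11, -15, 13, -7, -4, 15, 3]
sift down from index 4:
  6 vs larger child 13 at index 9, swap → [-3, 4, -1, 13, 12, 18, 11, -15, 6, -7, -4, 15, 3]
sift down from index 3:
  -1 vs larger child 18 at index 6, swap → [-3, 4, 18, 13, 12, -1, 11, -15, 6, -7, -4, 15, 3]
  -1 vs larger child 15 at index 12, swap → [-3, 4, 18, 13, 12, 15, 11, -15, 6, -7, -4, -1, 3]
sift down from index 2:
  4 vs larger child 13 at index 4, swap → [-3, 13, 18, 4, 12, 15, 11, -15, 6, -7, -4, -1, 3]
  4 vs larger child 6 at index 9, swap → [-3, 13, 18, 6, 12, 15, 11, -15, 4, -7, -4, -1, 3]
sift down from index 1:
  -3 vs larger child 18 at index 3, swap → [18, 13, -3, 6, 12, 15, 11, -15, 4, -7, -4, -1, 3]
  -3 vs larger child 15 at index 6, swap → [18, 13, 15, 6, 12, -3, 11, -15, 4, -7, -4, -1, 3]
  -3 vs larger child 3 at index 13, swap → [18, 13, 15, 6, 12, 3, 11, -15, 4, -7, -4, -1, -3]
resulting array: [18, 13, 15, 6, 12, 3, 11, -15, 4, -7, -4, -1, -3]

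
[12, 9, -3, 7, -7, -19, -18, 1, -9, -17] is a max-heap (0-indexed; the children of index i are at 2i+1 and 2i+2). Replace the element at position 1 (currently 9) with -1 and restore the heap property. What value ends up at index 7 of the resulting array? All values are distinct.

-1

set index 1 from 9 to -1 → [12, -1, -3, 7, -7, -19, -18, 1, -9, -17]
-1 vs larger child 7 at index 3, swap → [12, 7, -3, -1, -7, -19, -18, 1, -9, -17]
-1 vs larger child 1 at index 7, swap → [12, 7, -3, 1, -7, -19, -18, -1, -9, -17]
resulting array: [12, 7, -3, 1, -7, -19, -18, -1, -9, -17]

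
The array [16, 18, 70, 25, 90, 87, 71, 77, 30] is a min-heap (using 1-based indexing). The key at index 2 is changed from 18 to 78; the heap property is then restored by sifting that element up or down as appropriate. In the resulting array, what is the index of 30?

4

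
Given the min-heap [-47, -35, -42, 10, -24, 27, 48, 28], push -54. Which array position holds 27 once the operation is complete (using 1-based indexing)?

6

append -54 at index 9 → [-47, -35, -42, 10, -24, 27, 48, 28, -54]
-54 < parent 10 at index 4, swap → [-47, -35, -42, -54, -24, 27, 48, 28, 10]
-54 < parent -35 at index 2, swap → [-47, -54, -42, -35, -24, 27, 48, 28, 10]
-54 < parent -47 at index 1, swap → [-54, -47, -42, -35, -24, 27, 48, 28, 10]
resulting array: [-54, -47, -42, -35, -24, 27, 48, 28, 10]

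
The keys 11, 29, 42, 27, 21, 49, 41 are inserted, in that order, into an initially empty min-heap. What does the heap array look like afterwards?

[11, 21, 41, 29, 27, 49, 42]

Insert 11:
  append 11 at index 0 → [11] (no swap needed)
Insert 29:
  append 29 at index 1 → [11, 29] (no swap needed)
Insert 42:
  append 42 at index 2 → [11, 29, 42] (no swap needed)
Insert 27:
  append 27 at index 3 → [11, 29, 42, 27]
  27 < parent 29 at index 1, swap → [11, 27, 42, 29]
Insert 21:
  append 21 at index 4 → [11, 27, 42, 29, 21]
  21 < parent 27 at index 1, swap → [11, 21, 42, 29, 27]
Insert 49:
  append 49 at index 5 → [11, 21, 42, 29, 27, 49] (no swap needed)
Insert 41:
  append 41 at index 6 → [11, 21, 42, 29, 27, 49, 41]
  41 < parent 42 at index 2, swap → [11, 21, 41, 29, 27, 49, 42]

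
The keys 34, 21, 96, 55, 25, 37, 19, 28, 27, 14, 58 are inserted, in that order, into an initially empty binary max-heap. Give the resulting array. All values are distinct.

Insert 34:
  append 34 at index 0 → [34] (no swap needed)
Insert 21:
  append 21 at index 1 → [34, 21] (no swap needed)
Insert 96:
  append 96 at index 2 → [34, 21, 96]
  96 > parent 34 at index 0, swap → [96, 21, 34]
Insert 55:
  append 55 at index 3 → [96, 21, 34, 55]
  55 > parent 21 at index 1, swap → [96, 55, 34, 21]
Insert 25:
  append 25 at index 4 → [96, 55, 34, 21, 25] (no swap needed)
Insert 37:
  append 37 at index 5 → [96, 55, 34, 21, 25, 37]
  37 > parent 34 at index 2, swap → [96, 55, 37, 21, 25, 34]
Insert 19:
  append 19 at index 6 → [96, 55, 37, 21, 25, 34, 19] (no swap needed)
Insert 28:
  append 28 at index 7 → [96, 55, 37, 21, 25, 34, 19, 28]
  28 > parent 21 at index 3, swap → [96, 55, 37, 28, 25, 34, 19, 21]
Insert 27:
  append 27 at index 8 → [96, 55, 37, 28, 25, 34, 19, 21, 27] (no swap needed)
Insert 14:
  append 14 at index 9 → [96, 55, 37, 28, 25, 34, 19, 21, 27, 14] (no swap needed)
Insert 58:
  append 58 at index 10 → [96, 55, 37, 28, 25, 34, 19, 21, 27, 14, 58]
  58 > parent 25 at index 4, swap → [96, 55, 37, 28, 58, 34, 19, 21, 27, 14, 25]
  58 > parent 55 at index 1, swap → [96, 58, 37, 28, 55, 34, 19, 21, 27, 14, 25]

[96, 58, 37, 28, 55, 34, 19, 21, 27, 14, 25]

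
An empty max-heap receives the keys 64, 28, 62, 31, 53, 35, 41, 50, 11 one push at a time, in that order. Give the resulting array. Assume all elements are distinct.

[64, 53, 62, 50, 31, 35, 41, 28, 11]

Insert 64:
  append 64 at index 0 → [64] (no swap needed)
Insert 28:
  append 28 at index 1 → [64, 28] (no swap needed)
Insert 62:
  append 62 at index 2 → [64, 28, 62] (no swap needed)
Insert 31:
  append 31 at index 3 → [64, 28, 62, 31]
  31 > parent 28 at index 1, swap → [64, 31, 62, 28]
Insert 53:
  append 53 at index 4 → [64, 31, 62, 28, 53]
  53 > parent 31 at index 1, swap → [64, 53, 62, 28, 31]
Insert 35:
  append 35 at index 5 → [64, 53, 62, 28, 31, 35] (no swap needed)
Insert 41:
  append 41 at index 6 → [64, 53, 62, 28, 31, 35, 41] (no swap needed)
Insert 50:
  append 50 at index 7 → [64, 53, 62, 28, 31, 35, 41, 50]
  50 > parent 28 at index 3, swap → [64, 53, 62, 50, 31, 35, 41, 28]
Insert 11:
  append 11 at index 8 → [64, 53, 62, 50, 31, 35, 41, 28, 11] (no swap needed)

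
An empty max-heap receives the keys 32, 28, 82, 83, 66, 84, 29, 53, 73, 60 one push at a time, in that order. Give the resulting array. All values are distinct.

[84, 82, 83, 73, 66, 32, 29, 28, 53, 60]

Insert 32:
  append 32 at index 0 → [32] (no swap needed)
Insert 28:
  append 28 at index 1 → [32, 28] (no swap needed)
Insert 82:
  append 82 at index 2 → [32, 28, 82]
  82 > parent 32 at index 0, swap → [82, 28, 32]
Insert 83:
  append 83 at index 3 → [82, 28, 32, 83]
  83 > parent 28 at index 1, swap → [82, 83, 32, 28]
  83 > parent 82 at index 0, swap → [83, 82, 32, 28]
Insert 66:
  append 66 at index 4 → [83, 82, 32, 28, 66] (no swap needed)
Insert 84:
  append 84 at index 5 → [83, 82, 32, 28, 66, 84]
  84 > parent 32 at index 2, swap → [83, 82, 84, 28, 66, 32]
  84 > parent 83 at index 0, swap → [84, 82, 83, 28, 66, 32]
Insert 29:
  append 29 at index 6 → [84, 82, 83, 28, 66, 32, 29] (no swap needed)
Insert 53:
  append 53 at index 7 → [84, 82, 83, 28, 66, 32, 29, 53]
  53 > parent 28 at index 3, swap → [84, 82, 83, 53, 66, 32, 29, 28]
Insert 73:
  append 73 at index 8 → [84, 82, 83, 53, 66, 32, 29, 28, 73]
  73 > parent 53 at index 3, swap → [84, 82, 83, 73, 66, 32, 29, 28, 53]
Insert 60:
  append 60 at index 9 → [84, 82, 83, 73, 66, 32, 29, 28, 53, 60] (no swap needed)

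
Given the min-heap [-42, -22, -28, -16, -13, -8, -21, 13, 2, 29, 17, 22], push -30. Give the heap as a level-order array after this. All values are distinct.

[-42, -22, -30, -16, -13, -28, -21, 13, 2, 29, 17, 22, -8]

append -30 at index 12 → [-42, -22, -28, -16, -13, -8, -21, 13, 2, 29, 17, 22, -30]
-30 < parent -8 at index 5, swap → [-42, -22, -28, -16, -13, -30, -21, 13, 2, 29, 17, 22, -8]
-30 < parent -28 at index 2, swap → [-42, -22, -30, -16, -13, -28, -21, 13, 2, 29, 17, 22, -8]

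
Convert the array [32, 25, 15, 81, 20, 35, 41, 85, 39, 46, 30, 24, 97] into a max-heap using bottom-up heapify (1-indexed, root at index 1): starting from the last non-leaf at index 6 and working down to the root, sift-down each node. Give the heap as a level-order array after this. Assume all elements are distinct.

[97, 85, 41, 81, 46, 35, 32, 25, 39, 20, 30, 24, 15]

sift down from index 6:
  35 vs larger child 97 at index 13, swap → [32, 25, 15, 81, 20, 97, 41, 85, 39, 46, 30, 24, 35]
sift down from index 5:
  20 vs larger child 46 at index 10, swap → [32, 25, 15, 81, 46, 97, 41, 85, 39, 20, 30, 24, 35]
sift down from index 4:
  81 vs larger child 85 at index 8, swap → [32, 25, 15, 85, 46, 97, 41, 81, 39, 20, 30, 24, 35]
sift down from index 3:
  15 vs larger child 97 at index 6, swap → [32, 25, 97, 85, 46, 15, 41, 81, 39, 20, 30, 24, 35]
  15 vs larger child 35 at index 13, swap → [32, 25, 97, 85, 46, 35, 41, 81, 39, 20, 30, 24, 15]
sift down from index 2:
  25 vs larger child 85 at index 4, swap → [32, 85, 97, 25, 46, 35, 41, 81, 39, 20, 30, 24, 15]
  25 vs larger child 81 at index 8, swap → [32, 85, 97, 81, 46, 35, 41, 25, 39, 20, 30, 24, 15]
sift down from index 1:
  32 vs larger child 97 at index 3, swap → [97, 85, 32, 81, 46, 35, 41, 25, 39, 20, 30, 24, 15]
  32 vs larger child 41 at index 7, swap → [97, 85, 41, 81, 46, 35, 32, 25, 39, 20, 30, 24, 15]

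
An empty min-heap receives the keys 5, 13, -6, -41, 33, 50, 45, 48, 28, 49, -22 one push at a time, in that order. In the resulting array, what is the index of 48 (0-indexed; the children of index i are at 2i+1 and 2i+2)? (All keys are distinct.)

7

Insert 5:
  append 5 at index 0 → [5] (no swap needed)
Insert 13:
  append 13 at index 1 → [5, 13] (no swap needed)
Insert -6:
  append -6 at index 2 → [5, 13, -6]
  -6 < parent 5 at index 0, swap → [-6, 13, 5]
Insert -41:
  append -41 at index 3 → [-6, 13, 5, -41]
  -41 < parent 13 at index 1, swap → [-6, -41, 5, 13]
  -41 < parent -6 at index 0, swap → [-41, -6, 5, 13]
Insert 33:
  append 33 at index 4 → [-41, -6, 5, 13, 33] (no swap needed)
Insert 50:
  append 50 at index 5 → [-41, -6, 5, 13, 33, 50] (no swap needed)
Insert 45:
  append 45 at index 6 → [-41, -6, 5, 13, 33, 50, 45] (no swap needed)
Insert 48:
  append 48 at index 7 → [-41, -6, 5, 13, 33, 50, 45, 48] (no swap needed)
Insert 28:
  append 28 at index 8 → [-41, -6, 5, 13, 33, 50, 45, 48, 28] (no swap needed)
Insert 49:
  append 49 at index 9 → [-41, -6, 5, 13, 33, 50, 45, 48, 28, 49] (no swap needed)
Insert -22:
  append -22 at index 10 → [-41, -6, 5, 13, 33, 50, 45, 48, 28, 49, -22]
  -22 < parent 33 at index 4, swap → [-41, -6, 5, 13, -22, 50, 45, 48, 28, 49, 33]
  -22 < parent -6 at index 1, swap → [-41, -22, 5, 13, -6, 50, 45, 48, 28, 49, 33]
resulting array: [-41, -22, 5, 13, -6, 50, 45, 48, 28, 49, 33]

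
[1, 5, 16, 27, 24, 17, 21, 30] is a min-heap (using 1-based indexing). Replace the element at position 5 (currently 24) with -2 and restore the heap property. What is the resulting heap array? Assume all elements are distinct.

[-2, 1, 16, 27, 5, 17, 21, 30]

set index 5 from 24 to -2 → [1, 5, 16, 27, -2, 17, 21, 30]
-2 < parent 5 at index 2, swap → [1, -2, 16, 27, 5, 17, 21, 30]
-2 < parent 1 at index 1, swap → [-2, 1, 16, 27, 5, 17, 21, 30]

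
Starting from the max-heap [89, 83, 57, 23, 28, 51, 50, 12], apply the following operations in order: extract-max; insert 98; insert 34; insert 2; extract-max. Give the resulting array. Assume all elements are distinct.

[83, 34, 57, 28, 12, 51, 50, 23, 2]

extract-max → returns 89:
  remove root 89; move last element 12 to root → [12, 83, 57, 23, 28, 51, 50]
  12 vs larger child 83 at index 1, swap → [83, 12, 57, 23, 28, 51, 50]
  12 vs larger child 28 at index 4, swap → [83, 28, 57, 23, 12, 51, 50]
insert 98:
  append 98 at index 7 → [83, 28, 57, 23, 12, 51, 50, 98]
  98 > parent 23 at index 3, swap → [83, 28, 57, 98, 12, 51, 50, 23]
  98 > parent 28 at index 1, swap → [83, 98, 57, 28, 12, 51, 50, 23]
  98 > parent 83 at index 0, swap → [98, 83, 57, 28, 12, 51, 50, 23]
insert 34:
  append 34 at index 8 → [98, 83, 57, 28, 12, 51, 50, 23, 34]
  34 > parent 28 at index 3, swap → [98, 83, 57, 34, 12, 51, 50, 23, 28]
insert 2:
  append 2 at index 9 → [98, 83, 57, 34, 12, 51, 50, 23, 28, 2] (no swap needed)
extract-max → returns 98:
  remove root 98; move last element 2 to root → [2, 83, 57, 34, 12, 51, 50, 23, 28]
  2 vs larger child 83 at index 1, swap → [83, 2, 57, 34, 12, 51, 50, 23, 28]
  2 vs larger child 34 at index 3, swap → [83, 34, 57, 2, 12, 51, 50, 23, 28]
  2 vs larger child 28 at index 8, swap → [83, 34, 57, 28, 12, 51, 50, 23, 2]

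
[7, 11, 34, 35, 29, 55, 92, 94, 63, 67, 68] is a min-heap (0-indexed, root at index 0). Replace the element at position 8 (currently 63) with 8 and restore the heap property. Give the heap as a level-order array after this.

set index 8 from 63 to 8 → [7, 11, 34, 35, 29, 55, 92, 94, 8, 67, 68]
8 < parent 35 at index 3, swap → [7, 11, 34, 8, 29, 55, 92, 94, 35, 67, 68]
8 < parent 11 at index 1, swap → [7, 8, 34, 11, 29, 55, 92, 94, 35, 67, 68]

[7, 8, 34, 11, 29, 55, 92, 94, 35, 67, 68]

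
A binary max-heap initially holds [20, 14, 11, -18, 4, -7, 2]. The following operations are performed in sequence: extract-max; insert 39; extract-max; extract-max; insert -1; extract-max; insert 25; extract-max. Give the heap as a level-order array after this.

[4, 2, -1, -18, -7]

extract-max → returns 20:
  remove root 20; move last element 2 to root → [2, 14, 11, -18, 4, -7]
  2 vs larger child 14 at index 1, swap → [14, 2, 11, -18, 4, -7]
  2 vs larger child 4 at index 4, swap → [14, 4, 11, -18, 2, -7]
insert 39:
  append 39 at index 6 → [14, 4, 11, -18, 2, -7, 39]
  39 > parent 11 at index 2, swap → [14, 4, 39, -18, 2, -7, 11]
  39 > parent 14 at index 0, swap → [39, 4, 14, -18, 2, -7, 11]
extract-max → returns 39:
  remove root 39; move last element 11 to root → [11, 4, 14, -18, 2, -7]
  11 vs larger child 14 at index 2, swap → [14, 4, 11, -18, 2, -7]
extract-max → returns 14:
  remove root 14; move last element -7 to root → [-7, 4, 11, -18, 2]
  -7 vs larger child 11 at index 2, swap → [11, 4, -7, -18, 2]
insert -1:
  append -1 at index 5 → [11, 4, -7, -18, 2, -1]
  -1 > parent -7 at index 2, swap → [11, 4, -1, -18, 2, -7]
extract-max → returns 11:
  remove root 11; move last element -7 to root → [-7, 4, -1, -18, 2]
  -7 vs larger child 4 at index 1, swap → [4, -7, -1, -18, 2]
  -7 vs larger child 2 at index 4, swap → [4, 2, -1, -18, -7]
insert 25:
  append 25 at index 5 → [4, 2, -1, -18, -7, 25]
  25 > parent -1 at index 2, swap → [4, 2, 25, -18, -7, -1]
  25 > parent 4 at index 0, swap → [25, 2, 4, -18, -7, -1]
extract-max → returns 25:
  remove root 25; move last element -1 to root → [-1, 2, 4, -18, -7]
  -1 vs larger child 4 at index 2, swap → [4, 2, -1, -18, -7]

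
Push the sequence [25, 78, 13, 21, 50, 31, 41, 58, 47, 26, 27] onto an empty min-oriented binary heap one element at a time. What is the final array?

Insert 25:
  append 25 at index 0 → [25] (no swap needed)
Insert 78:
  append 78 at index 1 → [25, 78] (no swap needed)
Insert 13:
  append 13 at index 2 → [25, 78, 13]
  13 < parent 25 at index 0, swap → [13, 78, 25]
Insert 21:
  append 21 at index 3 → [13, 78, 25, 21]
  21 < parent 78 at index 1, swap → [13, 21, 25, 78]
Insert 50:
  append 50 at index 4 → [13, 21, 25, 78, 50] (no swap needed)
Insert 31:
  append 31 at index 5 → [13, 21, 25, 78, 50, 31] (no swap needed)
Insert 41:
  append 41 at index 6 → [13, 21, 25, 78, 50, 31, 41] (no swap needed)
Insert 58:
  append 58 at index 7 → [13, 21, 25, 78, 50, 31, 41, 58]
  58 < parent 78 at index 3, swap → [13, 21, 25, 58, 50, 31, 41, 78]
Insert 47:
  append 47 at index 8 → [13, 21, 25, 58, 50, 31, 41, 78, 47]
  47 < parent 58 at index 3, swap → [13, 21, 25, 47, 50, 31, 41, 78, 58]
Insert 26:
  append 26 at index 9 → [13, 21, 25, 47, 50, 31, 41, 78, 58, 26]
  26 < parent 50 at index 4, swap → [13, 21, 25, 47, 26, 31, 41, 78, 58, 50]
Insert 27:
  append 27 at index 10 → [13, 21, 25, 47, 26, 31, 41, 78, 58, 50, 27] (no swap needed)

[13, 21, 25, 47, 26, 31, 41, 78, 58, 50, 27]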